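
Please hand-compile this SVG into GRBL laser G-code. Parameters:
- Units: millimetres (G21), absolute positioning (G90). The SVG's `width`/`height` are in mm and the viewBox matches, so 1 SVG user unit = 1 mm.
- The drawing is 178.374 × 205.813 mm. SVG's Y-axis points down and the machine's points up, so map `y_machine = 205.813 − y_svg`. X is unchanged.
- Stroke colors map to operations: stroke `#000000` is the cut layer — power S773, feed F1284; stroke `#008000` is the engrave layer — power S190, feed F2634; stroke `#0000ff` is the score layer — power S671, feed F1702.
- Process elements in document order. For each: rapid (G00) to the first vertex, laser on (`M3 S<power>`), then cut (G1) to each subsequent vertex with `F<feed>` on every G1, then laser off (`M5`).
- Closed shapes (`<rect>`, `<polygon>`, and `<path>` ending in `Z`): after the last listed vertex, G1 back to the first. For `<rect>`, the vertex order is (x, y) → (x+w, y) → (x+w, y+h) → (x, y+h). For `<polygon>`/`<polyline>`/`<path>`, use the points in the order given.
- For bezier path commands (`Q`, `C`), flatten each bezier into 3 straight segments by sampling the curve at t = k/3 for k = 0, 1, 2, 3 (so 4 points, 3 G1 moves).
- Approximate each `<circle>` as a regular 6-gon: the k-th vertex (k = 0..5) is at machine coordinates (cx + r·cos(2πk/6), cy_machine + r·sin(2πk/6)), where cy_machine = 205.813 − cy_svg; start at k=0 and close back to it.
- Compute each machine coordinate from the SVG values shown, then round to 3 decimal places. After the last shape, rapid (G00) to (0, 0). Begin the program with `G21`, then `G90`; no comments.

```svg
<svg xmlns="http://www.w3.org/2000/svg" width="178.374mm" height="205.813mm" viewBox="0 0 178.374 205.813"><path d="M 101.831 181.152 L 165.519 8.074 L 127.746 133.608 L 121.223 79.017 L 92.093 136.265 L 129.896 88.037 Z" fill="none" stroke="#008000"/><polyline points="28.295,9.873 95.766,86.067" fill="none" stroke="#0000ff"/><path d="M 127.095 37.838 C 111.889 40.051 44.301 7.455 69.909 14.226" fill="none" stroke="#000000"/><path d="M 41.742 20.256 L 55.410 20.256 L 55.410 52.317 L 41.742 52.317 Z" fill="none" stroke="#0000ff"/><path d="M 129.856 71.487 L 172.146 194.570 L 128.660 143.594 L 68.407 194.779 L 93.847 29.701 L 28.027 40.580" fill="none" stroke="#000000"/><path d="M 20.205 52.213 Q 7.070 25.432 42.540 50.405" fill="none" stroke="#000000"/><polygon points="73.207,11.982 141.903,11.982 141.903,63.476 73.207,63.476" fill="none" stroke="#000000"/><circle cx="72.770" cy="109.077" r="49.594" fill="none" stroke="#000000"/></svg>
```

Since the viewBox matches the mm dimensions, user units are millimetres directly. The only transform is the Y-flip y_m = 205.813 − y_svg.

Shape 1 is a closed polygon drawn with `<path>`. Its stroke #008000 means engrave at S190, F2634. After flipping Y the toolpath is (101.831,24.661) → (165.519,197.739) → (127.746,72.205) → (121.223,126.796) → (92.093,69.548) → (129.896,117.776) → (101.831,24.661), returning to the start.

Shape 2 is a line segment drawn with `<polyline>`. Its stroke #0000ff means score at S671, F1702. After flipping Y the toolpath is (28.295,195.940) → (95.766,119.746).

Shape 3 is a cubic bezier drawn with `<path>`. Its stroke #000000 means cut at S773, F1284. After flipping Y the toolpath is (127.095,167.975) → (99.820,174.618) → (69.975,187.983) → (69.909,191.587).

Shape 4 is a rectangle drawn with `<path>`. Its stroke #0000ff means score at S671, F1702. After flipping Y the toolpath is (41.742,185.557) → (55.410,185.557) → (55.410,153.496) → (41.742,153.496) → (41.742,185.557), returning to the start.

Shape 5 is a open polyline drawn with `<path>`. Its stroke #000000 means cut at S773, F1284. After flipping Y the toolpath is (129.856,134.326) → (172.146,11.243) → (128.660,62.219) → (68.407,11.034) → (93.847,176.112) → (28.027,165.233).

Shape 6 is a quadratic bezier drawn with `<path>`. Its stroke #000000 means cut at S773, F1284. After flipping Y the toolpath is (20.205,153.600) → (16.849,165.704) → (24.294,166.306) → (42.540,155.408).

Shape 7 is a rectangle drawn with `<polygon>`. Its stroke #000000 means cut at S773, F1284. After flipping Y the toolpath is (73.207,193.831) → (141.903,193.831) → (141.903,142.337) → (73.207,142.337) → (73.207,193.831), returning to the start.

Shape 8 is a circle drawn with `<circle>`. Its stroke #000000 means cut at S773, F1284. After flipping Y the toolpath is (122.364,96.736) → (97.567,139.686) → (47.973,139.686) → (23.176,96.736) → (47.973,53.786) → (97.567,53.786) → (122.364,96.736), returning to the start.

G21
G90
G00 X101.831 Y24.661
M3 S190
G1 X165.519 Y197.739 F2634
G1 X127.746 Y72.205 F2634
G1 X121.223 Y126.796 F2634
G1 X92.093 Y69.548 F2634
G1 X129.896 Y117.776 F2634
G1 X101.831 Y24.661 F2634
M5
G00 X28.295 Y195.940
M3 S671
G1 X95.766 Y119.746 F1702
M5
G00 X127.095 Y167.975
M3 S773
G1 X99.820 Y174.618 F1284
G1 X69.975 Y187.983 F1284
G1 X69.909 Y191.587 F1284
M5
G00 X41.742 Y185.557
M3 S671
G1 X55.410 Y185.557 F1702
G1 X55.410 Y153.496 F1702
G1 X41.742 Y153.496 F1702
G1 X41.742 Y185.557 F1702
M5
G00 X129.856 Y134.326
M3 S773
G1 X172.146 Y11.243 F1284
G1 X128.660 Y62.219 F1284
G1 X68.407 Y11.034 F1284
G1 X93.847 Y176.112 F1284
G1 X28.027 Y165.233 F1284
M5
G00 X20.205 Y153.600
M3 S773
G1 X16.849 Y165.704 F1284
G1 X24.294 Y166.306 F1284
G1 X42.540 Y155.408 F1284
M5
G00 X73.207 Y193.831
M3 S773
G1 X141.903 Y193.831 F1284
G1 X141.903 Y142.337 F1284
G1 X73.207 Y142.337 F1284
G1 X73.207 Y193.831 F1284
M5
G00 X122.364 Y96.736
M3 S773
G1 X97.567 Y139.686 F1284
G1 X47.973 Y139.686 F1284
G1 X23.176 Y96.736 F1284
G1 X47.973 Y53.786 F1284
G1 X97.567 Y53.786 F1284
G1 X122.364 Y96.736 F1284
M5
G00 X0.000 Y0.000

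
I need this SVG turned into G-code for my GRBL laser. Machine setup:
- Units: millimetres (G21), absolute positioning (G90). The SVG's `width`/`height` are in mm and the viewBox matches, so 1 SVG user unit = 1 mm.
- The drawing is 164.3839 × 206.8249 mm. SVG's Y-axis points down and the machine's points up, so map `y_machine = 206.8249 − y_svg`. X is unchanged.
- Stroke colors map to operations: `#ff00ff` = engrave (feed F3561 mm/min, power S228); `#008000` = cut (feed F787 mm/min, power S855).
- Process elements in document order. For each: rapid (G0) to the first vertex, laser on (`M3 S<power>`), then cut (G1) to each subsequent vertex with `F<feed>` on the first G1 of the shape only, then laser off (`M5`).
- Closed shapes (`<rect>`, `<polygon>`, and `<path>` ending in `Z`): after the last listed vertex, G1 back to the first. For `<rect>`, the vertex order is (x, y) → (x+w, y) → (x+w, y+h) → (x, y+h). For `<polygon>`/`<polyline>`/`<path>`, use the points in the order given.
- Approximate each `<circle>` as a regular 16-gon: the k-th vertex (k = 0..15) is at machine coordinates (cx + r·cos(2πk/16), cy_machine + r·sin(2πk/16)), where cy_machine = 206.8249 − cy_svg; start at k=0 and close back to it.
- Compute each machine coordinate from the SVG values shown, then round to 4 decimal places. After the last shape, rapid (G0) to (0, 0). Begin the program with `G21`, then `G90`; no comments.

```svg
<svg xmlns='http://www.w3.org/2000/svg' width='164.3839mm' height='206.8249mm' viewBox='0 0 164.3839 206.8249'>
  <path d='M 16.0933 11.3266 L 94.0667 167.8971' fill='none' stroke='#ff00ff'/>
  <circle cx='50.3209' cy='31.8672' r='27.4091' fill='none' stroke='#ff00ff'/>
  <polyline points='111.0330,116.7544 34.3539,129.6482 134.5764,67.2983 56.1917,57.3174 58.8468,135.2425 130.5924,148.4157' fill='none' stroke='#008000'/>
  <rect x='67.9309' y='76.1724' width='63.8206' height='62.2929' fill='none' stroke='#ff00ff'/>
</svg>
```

viewBox `0 0 164.3839 206.8249` with mm width/height → 1 unit = 1 mm. Flip: y_m = 206.8249 − y_svg.

**Shape 1** — `<path>` line segment, stroke `#ff00ff` → engrave (S228, F3561). Machine vertices: (16.0933,195.4983) → (94.0667,38.9278). Open path.

**Shape 2** — `<circle>` circle, stroke `#ff00ff` → engrave (S228, F3561). Machine vertices: (77.7300,174.9577) → (75.6436,185.4467) → (69.7021,194.3389) → (60.8099,200.2804) → (50.3209,202.3668) → (39.8319,200.2804) → (30.9397,194.3389) → (24.9982,185.4467) → (22.9118,174.9577) → (24.9982,164.4687) → (30.9397,155.5765) → (39.8319,149.6350) → (50.3209,147.5486) → (60.8099,149.6350) → (69.7021,155.5765) → (75.6436,164.4687) → (77.7300,174.9577). Closed: final G1 returns to the first vertex.

**Shape 3** — `<polyline>` open polyline, stroke `#008000` → cut (S855, F787). Machine vertices: (111.0330,90.0705) → (34.3539,77.1767) → (134.5764,139.5266) → (56.1917,149.5075) → (58.8468,71.5824) → (130.5924,58.4092). Open path.

**Shape 4** — `<rect>` rectangle, stroke `#ff00ff` → engrave (S228, F3561). Machine vertices: (67.9309,130.6525) → (131.7515,130.6525) → (131.7515,68.3596) → (67.9309,68.3596) → (67.9309,130.6525). Closed: final G1 returns to the first vertex.

G21
G90
G0 X16.0933 Y195.4983
M3 S228
G1 X94.0667 Y38.9278 F3561
M5
G0 X77.7300 Y174.9577
M3 S228
G1 X75.6436 Y185.4467 F3561
G1 X69.7021 Y194.3389
G1 X60.8099 Y200.2804
G1 X50.3209 Y202.3668
G1 X39.8319 Y200.2804
G1 X30.9397 Y194.3389
G1 X24.9982 Y185.4467
G1 X22.9118 Y174.9577
G1 X24.9982 Y164.4687
G1 X30.9397 Y155.5765
G1 X39.8319 Y149.6350
G1 X50.3209 Y147.5486
G1 X60.8099 Y149.6350
G1 X69.7021 Y155.5765
G1 X75.6436 Y164.4687
G1 X77.7300 Y174.9577
M5
G0 X111.0330 Y90.0705
M3 S855
G1 X34.3539 Y77.1767 F787
G1 X134.5764 Y139.5266
G1 X56.1917 Y149.5075
G1 X58.8468 Y71.5824
G1 X130.5924 Y58.4092
M5
G0 X67.9309 Y130.6525
M3 S228
G1 X131.7515 Y130.6525 F3561
G1 X131.7515 Y68.3596
G1 X67.9309 Y68.3596
G1 X67.9309 Y130.6525
M5
G0 X0.0000 Y0.0000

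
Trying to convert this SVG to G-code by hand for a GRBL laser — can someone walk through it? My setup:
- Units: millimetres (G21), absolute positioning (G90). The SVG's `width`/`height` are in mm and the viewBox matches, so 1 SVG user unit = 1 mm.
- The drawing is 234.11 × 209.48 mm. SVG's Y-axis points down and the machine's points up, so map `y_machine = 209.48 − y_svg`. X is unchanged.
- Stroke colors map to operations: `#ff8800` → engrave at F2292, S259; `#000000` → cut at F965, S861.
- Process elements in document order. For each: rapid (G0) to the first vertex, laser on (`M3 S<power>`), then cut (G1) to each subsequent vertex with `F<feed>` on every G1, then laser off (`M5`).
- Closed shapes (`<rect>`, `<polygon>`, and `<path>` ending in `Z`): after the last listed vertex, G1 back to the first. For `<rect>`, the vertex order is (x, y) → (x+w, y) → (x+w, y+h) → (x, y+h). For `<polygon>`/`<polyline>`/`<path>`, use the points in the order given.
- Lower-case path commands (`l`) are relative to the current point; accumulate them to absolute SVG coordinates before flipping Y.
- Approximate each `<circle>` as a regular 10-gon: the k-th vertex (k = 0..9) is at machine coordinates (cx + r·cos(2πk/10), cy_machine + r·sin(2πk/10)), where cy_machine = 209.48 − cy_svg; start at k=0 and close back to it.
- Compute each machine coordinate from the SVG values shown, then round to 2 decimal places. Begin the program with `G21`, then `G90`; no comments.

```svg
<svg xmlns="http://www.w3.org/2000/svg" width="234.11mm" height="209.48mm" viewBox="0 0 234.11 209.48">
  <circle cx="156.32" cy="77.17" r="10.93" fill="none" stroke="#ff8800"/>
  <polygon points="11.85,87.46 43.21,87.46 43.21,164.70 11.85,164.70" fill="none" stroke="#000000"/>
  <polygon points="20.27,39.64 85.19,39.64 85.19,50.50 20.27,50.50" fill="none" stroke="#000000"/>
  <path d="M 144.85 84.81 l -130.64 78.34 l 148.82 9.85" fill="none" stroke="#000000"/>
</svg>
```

G21
G90
G0 X167.25 Y132.31
M3 S259
G1 X165.16 Y138.73 F2292
G1 X159.70 Y142.71 F2292
G1 X152.94 Y142.71 F2292
G1 X147.48 Y138.73 F2292
G1 X145.39 Y132.31 F2292
G1 X147.48 Y125.89 F2292
G1 X152.94 Y121.91 F2292
G1 X159.70 Y121.91 F2292
G1 X165.16 Y125.89 F2292
G1 X167.25 Y132.31 F2292
M5
G0 X11.85 Y122.02
M3 S861
G1 X43.21 Y122.02 F965
G1 X43.21 Y44.78 F965
G1 X11.85 Y44.78 F965
G1 X11.85 Y122.02 F965
M5
G0 X20.27 Y169.84
M3 S861
G1 X85.19 Y169.84 F965
G1 X85.19 Y158.98 F965
G1 X20.27 Y158.98 F965
G1 X20.27 Y169.84 F965
M5
G0 X144.85 Y124.67
M3 S861
G1 X14.21 Y46.33 F965
G1 X163.03 Y36.48 F965
M5

1 u = 1 mm; y_m = 209.48 − y.

[1] `<circle>` circle, #ff8800→engrave S259 F2292: (167.25,132.31) → (165.16,138.73) → (159.70,142.71) → (152.94,142.71) → (147.48,138.73) → (145.39,132.31) → (147.48,125.89) → (152.94,121.91) → (159.70,121.91) → (165.16,125.89) → (167.25,132.31) (closed)

[2] `<polygon>` rectangle, #000000→cut S861 F965: (11.85,122.02) → (43.21,122.02) → (43.21,44.78) → (11.85,44.78) → (11.85,122.02) (closed)

[3] `<polygon>` rectangle, #000000→cut S861 F965: (20.27,169.84) → (85.19,169.84) → (85.19,158.98) → (20.27,158.98) → (20.27,169.84) (closed)

[4] `<path>` open polyline, #000000→cut S861 F965: (144.85,124.67) → (14.21,46.33) → (163.03,36.48)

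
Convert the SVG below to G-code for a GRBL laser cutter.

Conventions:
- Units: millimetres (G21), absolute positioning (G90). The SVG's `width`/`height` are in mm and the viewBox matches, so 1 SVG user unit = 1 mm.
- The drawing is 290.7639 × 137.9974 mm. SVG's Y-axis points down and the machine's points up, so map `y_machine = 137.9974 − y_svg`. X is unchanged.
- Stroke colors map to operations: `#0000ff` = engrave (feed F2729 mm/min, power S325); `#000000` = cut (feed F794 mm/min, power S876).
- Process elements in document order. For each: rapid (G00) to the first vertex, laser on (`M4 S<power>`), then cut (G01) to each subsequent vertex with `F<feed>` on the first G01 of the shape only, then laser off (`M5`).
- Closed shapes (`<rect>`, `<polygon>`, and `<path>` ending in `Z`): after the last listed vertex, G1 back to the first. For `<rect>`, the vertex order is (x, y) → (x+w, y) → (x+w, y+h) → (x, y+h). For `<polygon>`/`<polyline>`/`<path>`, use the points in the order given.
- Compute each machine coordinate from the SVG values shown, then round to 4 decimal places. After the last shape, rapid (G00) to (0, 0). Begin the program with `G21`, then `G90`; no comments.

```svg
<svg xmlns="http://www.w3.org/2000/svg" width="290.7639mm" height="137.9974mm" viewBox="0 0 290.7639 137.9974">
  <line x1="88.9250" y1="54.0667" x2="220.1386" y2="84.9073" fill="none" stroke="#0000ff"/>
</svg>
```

1 u = 1 mm; y_m = 137.9974 − y.

[1] `<line>` line segment, #0000ff→engrave S325 F2729: (88.9250,83.9307) → (220.1386,53.0901)

G21
G90
G00 X88.9250 Y83.9307
M4 S325
G01 X220.1386 Y53.0901 F2729
M5
G00 X0.0000 Y0.0000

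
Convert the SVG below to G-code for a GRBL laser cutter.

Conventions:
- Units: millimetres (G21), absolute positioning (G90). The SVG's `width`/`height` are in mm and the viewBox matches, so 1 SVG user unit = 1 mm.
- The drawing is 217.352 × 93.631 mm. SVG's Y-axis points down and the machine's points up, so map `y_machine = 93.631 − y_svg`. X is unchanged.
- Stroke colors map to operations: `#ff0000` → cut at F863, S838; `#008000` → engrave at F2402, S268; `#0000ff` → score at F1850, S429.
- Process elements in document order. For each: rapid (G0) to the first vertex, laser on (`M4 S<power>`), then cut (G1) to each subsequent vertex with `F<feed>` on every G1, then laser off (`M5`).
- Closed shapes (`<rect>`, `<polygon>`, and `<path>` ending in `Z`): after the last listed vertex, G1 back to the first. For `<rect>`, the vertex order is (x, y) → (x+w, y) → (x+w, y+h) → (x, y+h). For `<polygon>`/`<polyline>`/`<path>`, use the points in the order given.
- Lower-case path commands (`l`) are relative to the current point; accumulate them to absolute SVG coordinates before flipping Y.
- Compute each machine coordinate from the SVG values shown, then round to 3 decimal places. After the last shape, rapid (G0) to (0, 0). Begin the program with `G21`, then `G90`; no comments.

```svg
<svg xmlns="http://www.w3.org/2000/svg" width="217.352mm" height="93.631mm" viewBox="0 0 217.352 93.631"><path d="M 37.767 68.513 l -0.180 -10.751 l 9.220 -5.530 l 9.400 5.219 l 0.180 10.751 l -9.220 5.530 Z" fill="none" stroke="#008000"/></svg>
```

G21
G90
G0 X37.767 Y25.118
M4 S268
G1 X37.587 Y35.869 F2402
G1 X46.807 Y41.399 F2402
G1 X56.207 Y36.180 F2402
G1 X56.387 Y25.429 F2402
G1 X47.167 Y19.899 F2402
G1 X37.767 Y25.118 F2402
M5
G0 X0.000 Y0.000

viewBox `0 0 217.352 93.631` with mm width/height → 1 unit = 1 mm. Flip: y_m = 93.631 − y_svg.

**Shape 1** — `<path>` regular polygon, stroke `#008000` → engrave (S268, F2402). Machine vertices: (37.767,25.118) → (37.587,35.869) → (46.807,41.399) → (56.207,36.180) → (56.387,25.429) → (47.167,19.899) → (37.767,25.118). Closed: final G1 returns to the first vertex.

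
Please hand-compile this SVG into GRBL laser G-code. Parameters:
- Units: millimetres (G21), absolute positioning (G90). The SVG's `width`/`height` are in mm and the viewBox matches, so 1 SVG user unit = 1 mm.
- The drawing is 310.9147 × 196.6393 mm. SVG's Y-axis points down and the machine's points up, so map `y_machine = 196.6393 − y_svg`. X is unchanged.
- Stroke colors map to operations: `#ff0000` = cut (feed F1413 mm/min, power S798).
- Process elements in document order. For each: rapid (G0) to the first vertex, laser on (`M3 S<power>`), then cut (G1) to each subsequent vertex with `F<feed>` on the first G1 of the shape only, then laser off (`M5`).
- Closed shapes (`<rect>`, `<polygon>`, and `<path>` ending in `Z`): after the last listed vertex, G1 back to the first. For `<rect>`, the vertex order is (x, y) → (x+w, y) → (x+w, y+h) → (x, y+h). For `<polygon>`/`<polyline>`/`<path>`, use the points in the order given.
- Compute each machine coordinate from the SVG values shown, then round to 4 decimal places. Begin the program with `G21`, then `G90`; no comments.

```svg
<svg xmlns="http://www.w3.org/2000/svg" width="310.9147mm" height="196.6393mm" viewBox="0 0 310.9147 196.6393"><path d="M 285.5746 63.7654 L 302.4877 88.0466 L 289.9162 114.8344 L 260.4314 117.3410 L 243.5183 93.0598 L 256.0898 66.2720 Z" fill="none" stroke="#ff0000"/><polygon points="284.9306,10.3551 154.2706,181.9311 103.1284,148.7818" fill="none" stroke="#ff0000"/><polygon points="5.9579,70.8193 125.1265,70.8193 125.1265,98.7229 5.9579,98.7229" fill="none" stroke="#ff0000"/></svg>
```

G21
G90
G0 X285.5746 Y132.8739
M3 S798
G1 X302.4877 Y108.5927 F1413
G1 X289.9162 Y81.8049
G1 X260.4314 Y79.2983
G1 X243.5183 Y103.5795
G1 X256.0898 Y130.3673
G1 X285.5746 Y132.8739
M5
G0 X284.9306 Y186.2842
M3 S798
G1 X154.2706 Y14.7082 F1413
G1 X103.1284 Y47.8575
G1 X284.9306 Y186.2842
M5
G0 X5.9579 Y125.8200
M3 S798
G1 X125.1265 Y125.8200 F1413
G1 X125.1265 Y97.9164
G1 X5.9579 Y97.9164
G1 X5.9579 Y125.8200
M5

1 u = 1 mm; y_m = 196.6393 − y.

[1] `<path>` regular polygon, #ff0000→cut S798 F1413: (285.5746,132.8739) → (302.4877,108.5927) → (289.9162,81.8049) → (260.4314,79.2983) → (243.5183,103.5795) → (256.0898,130.3673) → (285.5746,132.8739) (closed)

[2] `<polygon>` closed polygon, #ff0000→cut S798 F1413: (284.9306,186.2842) → (154.2706,14.7082) → (103.1284,47.8575) → (284.9306,186.2842) (closed)

[3] `<polygon>` rectangle, #ff0000→cut S798 F1413: (5.9579,125.8200) → (125.1265,125.8200) → (125.1265,97.9164) → (5.9579,97.9164) → (5.9579,125.8200) (closed)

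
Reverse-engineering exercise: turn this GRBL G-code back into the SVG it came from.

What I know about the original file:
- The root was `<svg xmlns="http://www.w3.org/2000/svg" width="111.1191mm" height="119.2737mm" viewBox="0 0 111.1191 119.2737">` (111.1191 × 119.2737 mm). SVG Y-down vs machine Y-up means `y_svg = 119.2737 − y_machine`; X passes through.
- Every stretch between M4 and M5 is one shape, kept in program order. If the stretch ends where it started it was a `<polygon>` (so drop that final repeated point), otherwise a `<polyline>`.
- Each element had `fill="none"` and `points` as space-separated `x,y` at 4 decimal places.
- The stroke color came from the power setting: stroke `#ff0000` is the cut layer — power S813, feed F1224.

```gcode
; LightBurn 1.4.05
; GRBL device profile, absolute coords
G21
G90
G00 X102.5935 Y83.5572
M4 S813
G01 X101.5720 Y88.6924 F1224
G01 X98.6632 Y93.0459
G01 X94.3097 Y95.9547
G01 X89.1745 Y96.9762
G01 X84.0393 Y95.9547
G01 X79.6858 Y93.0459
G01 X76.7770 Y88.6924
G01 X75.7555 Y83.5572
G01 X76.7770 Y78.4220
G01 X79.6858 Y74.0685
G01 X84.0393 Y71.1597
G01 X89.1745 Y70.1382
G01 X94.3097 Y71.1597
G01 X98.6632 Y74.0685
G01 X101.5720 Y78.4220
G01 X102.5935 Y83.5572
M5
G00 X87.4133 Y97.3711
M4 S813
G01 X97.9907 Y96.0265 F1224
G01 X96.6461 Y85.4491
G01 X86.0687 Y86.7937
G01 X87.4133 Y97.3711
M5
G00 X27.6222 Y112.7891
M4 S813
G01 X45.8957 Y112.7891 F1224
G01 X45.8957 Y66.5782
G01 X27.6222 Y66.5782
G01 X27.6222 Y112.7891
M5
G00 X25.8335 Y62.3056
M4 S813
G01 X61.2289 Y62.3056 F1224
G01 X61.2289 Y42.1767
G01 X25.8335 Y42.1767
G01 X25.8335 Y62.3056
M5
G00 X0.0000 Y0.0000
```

Machine Y-up, SVG Y-down with viewBox height 119.2737, so y_svg = 119.2737 − y_machine; X carries over. Every run uses S813, so all elements get stroke `#ff0000` (cut).

Run 1: The run returns to its start, so emit a `<polygon>` with points (Y-flipped): 102.5935,35.7165 101.5720,30.5813 98.6632,26.2278 94.3097,23.3190 89.1745,22.2975 84.0393,23.3190 79.6858,26.2278 76.7770,30.5813 75.7555,35.7165 76.7770,40.8517 79.6858,45.2052 84.0393,48.1140 89.1745,49.1355 94.3097,48.1140 98.6632,45.2052 101.5720,40.8517.

Run 2: The run returns to its start, so emit a `<polygon>` with points (Y-flipped): 87.4133,21.9026 97.9907,23.2472 96.6461,33.8246 86.0687,32.4800.

Run 3: The run returns to its start, so emit a `<polygon>` with points (Y-flipped): 27.6222,6.4846 45.8957,6.4846 45.8957,52.6955 27.6222,52.6955.

Run 4: The run returns to its start, so emit a `<polygon>` with points (Y-flipped): 25.8335,56.9681 61.2289,56.9681 61.2289,77.0970 25.8335,77.0970.

<svg xmlns="http://www.w3.org/2000/svg" width="111.1191mm" height="119.2737mm" viewBox="0 0 111.1191 119.2737">
  <polygon points="102.5935,35.7165 101.5720,30.5813 98.6632,26.2278 94.3097,23.3190 89.1745,22.2975 84.0393,23.3190 79.6858,26.2278 76.7770,30.5813 75.7555,35.7165 76.7770,40.8517 79.6858,45.2052 84.0393,48.1140 89.1745,49.1355 94.3097,48.1140 98.6632,45.2052 101.5720,40.8517" fill="none" stroke="#ff0000"/>
  <polygon points="87.4133,21.9026 97.9907,23.2472 96.6461,33.8246 86.0687,32.4800" fill="none" stroke="#ff0000"/>
  <polygon points="27.6222,6.4846 45.8957,6.4846 45.8957,52.6955 27.6222,52.6955" fill="none" stroke="#ff0000"/>
  <polygon points="25.8335,56.9681 61.2289,56.9681 61.2289,77.0970 25.8335,77.0970" fill="none" stroke="#ff0000"/>
</svg>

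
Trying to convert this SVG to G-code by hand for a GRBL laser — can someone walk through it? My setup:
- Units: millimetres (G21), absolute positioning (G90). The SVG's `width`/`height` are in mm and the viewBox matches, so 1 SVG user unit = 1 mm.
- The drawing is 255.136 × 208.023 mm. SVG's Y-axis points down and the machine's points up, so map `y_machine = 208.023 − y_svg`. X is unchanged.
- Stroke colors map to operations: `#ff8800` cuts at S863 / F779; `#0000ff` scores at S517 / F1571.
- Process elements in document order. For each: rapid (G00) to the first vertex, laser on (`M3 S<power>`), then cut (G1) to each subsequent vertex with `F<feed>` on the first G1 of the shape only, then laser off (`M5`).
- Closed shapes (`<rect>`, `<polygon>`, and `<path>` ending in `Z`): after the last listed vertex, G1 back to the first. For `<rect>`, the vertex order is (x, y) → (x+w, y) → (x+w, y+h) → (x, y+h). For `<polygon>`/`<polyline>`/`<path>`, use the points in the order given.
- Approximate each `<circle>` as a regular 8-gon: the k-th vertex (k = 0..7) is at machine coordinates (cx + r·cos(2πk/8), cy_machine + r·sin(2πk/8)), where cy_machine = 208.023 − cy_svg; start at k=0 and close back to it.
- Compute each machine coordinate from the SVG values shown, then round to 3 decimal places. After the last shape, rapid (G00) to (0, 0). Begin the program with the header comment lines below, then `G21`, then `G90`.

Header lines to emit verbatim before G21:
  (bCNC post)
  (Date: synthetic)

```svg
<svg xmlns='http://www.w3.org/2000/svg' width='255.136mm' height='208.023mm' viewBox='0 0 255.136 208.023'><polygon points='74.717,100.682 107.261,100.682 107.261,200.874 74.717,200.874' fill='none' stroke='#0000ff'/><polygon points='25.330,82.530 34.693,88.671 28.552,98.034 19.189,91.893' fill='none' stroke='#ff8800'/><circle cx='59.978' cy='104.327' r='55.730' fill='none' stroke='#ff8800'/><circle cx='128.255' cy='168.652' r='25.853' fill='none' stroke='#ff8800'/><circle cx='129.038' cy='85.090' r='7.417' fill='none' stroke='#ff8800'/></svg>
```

(bCNC post)
(Date: synthetic)
G21
G90
G00 X74.717 Y107.341
M3 S517
G1 X107.261 Y107.341 F1571
G1 X107.261 Y7.149
G1 X74.717 Y7.149
G1 X74.717 Y107.341
M5
G00 X25.330 Y125.493
M3 S863
G1 X34.693 Y119.352 F779
G1 X28.552 Y109.989
G1 X19.189 Y116.130
G1 X25.330 Y125.493
M5
G00 X115.708 Y103.696
M3 S863
G1 X99.385 Y143.103 F779
G1 X59.978 Y159.426
G1 X20.571 Y143.103
G1 X4.248 Y103.696
G1 X20.571 Y64.289
G1 X59.978 Y47.966
G1 X99.385 Y64.289
G1 X115.708 Y103.696
M5
G00 X154.108 Y39.371
M3 S863
G1 X146.536 Y57.652 F779
G1 X128.255 Y65.224
G1 X109.974 Y57.652
G1 X102.402 Y39.371
G1 X109.974 Y21.090
G1 X128.255 Y13.518
G1 X146.536 Y21.090
G1 X154.108 Y39.371
M5
G00 X136.455 Y122.933
M3 S863
G1 X134.283 Y128.178 F779
G1 X129.038 Y130.350
G1 X123.793 Y128.178
G1 X121.621 Y122.933
G1 X123.793 Y117.688
G1 X129.038 Y115.516
G1 X134.283 Y117.688
G1 X136.455 Y122.933
M5
G00 X0.000 Y0.000

1 u = 1 mm; y_m = 208.023 − y.

[1] `<polygon>` rectangle, #0000ff→score S517 F1571: (74.717,107.341) → (107.261,107.341) → (107.261,7.149) → (74.717,7.149) → (74.717,107.341) (closed)

[2] `<polygon>` regular polygon, #ff8800→cut S863 F779: (25.330,125.493) → (34.693,119.352) → (28.552,109.989) → (19.189,116.130) → (25.330,125.493) (closed)

[3] `<circle>` circle, #ff8800→cut S863 F779: (115.708,103.696) → (99.385,143.103) → (59.978,159.426) → (20.571,143.103) → (4.248,103.696) → (20.571,64.289) → (59.978,47.966) → (99.385,64.289) → (115.708,103.696) (closed)

[4] `<circle>` circle, #ff8800→cut S863 F779: (154.108,39.371) → (146.536,57.652) → (128.255,65.224) → (109.974,57.652) → (102.402,39.371) → (109.974,21.090) → (128.255,13.518) → (146.536,21.090) → (154.108,39.371) (closed)

[5] `<circle>` circle, #ff8800→cut S863 F779: (136.455,122.933) → (134.283,128.178) → (129.038,130.350) → (123.793,128.178) → (121.621,122.933) → (123.793,117.688) → (129.038,115.516) → (134.283,117.688) → (136.455,122.933) (closed)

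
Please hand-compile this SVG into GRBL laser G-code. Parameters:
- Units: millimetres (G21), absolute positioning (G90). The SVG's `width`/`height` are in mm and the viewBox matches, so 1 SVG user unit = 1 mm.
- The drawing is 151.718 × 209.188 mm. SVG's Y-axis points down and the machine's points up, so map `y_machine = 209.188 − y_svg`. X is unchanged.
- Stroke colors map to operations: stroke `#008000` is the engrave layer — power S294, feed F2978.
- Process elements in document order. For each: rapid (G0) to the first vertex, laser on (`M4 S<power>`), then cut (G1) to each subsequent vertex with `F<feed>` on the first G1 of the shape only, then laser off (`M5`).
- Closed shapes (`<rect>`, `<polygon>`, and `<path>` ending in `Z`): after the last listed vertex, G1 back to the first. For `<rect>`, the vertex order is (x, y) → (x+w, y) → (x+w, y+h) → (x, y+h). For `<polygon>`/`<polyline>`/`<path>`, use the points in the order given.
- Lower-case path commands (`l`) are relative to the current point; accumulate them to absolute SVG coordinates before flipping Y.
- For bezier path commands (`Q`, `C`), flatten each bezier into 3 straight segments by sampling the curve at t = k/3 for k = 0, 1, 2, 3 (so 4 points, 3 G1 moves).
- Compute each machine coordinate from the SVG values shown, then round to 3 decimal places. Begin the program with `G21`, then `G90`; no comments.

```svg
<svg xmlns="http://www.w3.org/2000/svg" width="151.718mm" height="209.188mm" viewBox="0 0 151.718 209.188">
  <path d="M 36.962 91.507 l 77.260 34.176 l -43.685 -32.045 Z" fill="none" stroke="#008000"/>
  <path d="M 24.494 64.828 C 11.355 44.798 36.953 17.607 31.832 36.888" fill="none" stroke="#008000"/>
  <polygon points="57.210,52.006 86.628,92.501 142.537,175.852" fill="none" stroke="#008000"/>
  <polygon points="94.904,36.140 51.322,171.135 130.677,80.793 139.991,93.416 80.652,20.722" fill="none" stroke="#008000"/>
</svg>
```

G21
G90
G0 X36.962 Y117.681
M4 S294
G1 X114.222 Y83.505 F2978
G1 X70.537 Y115.550
G1 X36.962 Y117.681
M5
G0 X24.494 Y144.360
M4 S294
G1 X21.695 Y164.791 F2978
G1 X29.286 Y178.077
G1 X31.832 Y172.300
M5
G0 X57.210 Y157.182
M4 S294
G1 X86.628 Y116.687 F2978
G1 X142.537 Y33.336
G1 X57.210 Y157.182
M5
G0 X94.904 Y173.048
M4 S294
G1 X51.322 Y38.053 F2978
G1 X130.677 Y128.395
G1 X139.991 Y115.772
G1 X80.652 Y188.466
G1 X94.904 Y173.048
M5

viewBox `0 0 151.718 209.188` with mm width/height → 1 unit = 1 mm. Flip: y_m = 209.188 − y_svg.

**Shape 1** — `<path>` closed polygon, stroke `#008000` → engrave (S294, F2978). Machine vertices: (36.962,117.681) → (114.222,83.505) → (70.537,115.550) → (36.962,117.681). Closed: final G1 returns to the first vertex.

**Shape 2** — `<path>` cubic bezier, stroke `#008000` → engrave (S294, F2978). Control points (SVG): P0=(24.494,64.828), P1=(11.355,44.798), P2=(36.953,17.607), P3=(31.832,36.888); sampled at t=k/3. Machine vertices: (24.494,144.360) → (21.695,164.791) → (29.286,178.077) → (31.832,172.300). Open path.

**Shape 3** — `<polygon>` closed polygon, stroke `#008000` → engrave (S294, F2978). Machine vertices: (57.210,157.182) → (86.628,116.687) → (142.537,33.336) → (57.210,157.182). Closed: final G1 returns to the first vertex.

**Shape 4** — `<polygon>` closed polygon, stroke `#008000` → engrave (S294, F2978). Machine vertices: (94.904,173.048) → (51.322,38.053) → (130.677,128.395) → (139.991,115.772) → (80.652,188.466) → (94.904,173.048). Closed: final G1 returns to the first vertex.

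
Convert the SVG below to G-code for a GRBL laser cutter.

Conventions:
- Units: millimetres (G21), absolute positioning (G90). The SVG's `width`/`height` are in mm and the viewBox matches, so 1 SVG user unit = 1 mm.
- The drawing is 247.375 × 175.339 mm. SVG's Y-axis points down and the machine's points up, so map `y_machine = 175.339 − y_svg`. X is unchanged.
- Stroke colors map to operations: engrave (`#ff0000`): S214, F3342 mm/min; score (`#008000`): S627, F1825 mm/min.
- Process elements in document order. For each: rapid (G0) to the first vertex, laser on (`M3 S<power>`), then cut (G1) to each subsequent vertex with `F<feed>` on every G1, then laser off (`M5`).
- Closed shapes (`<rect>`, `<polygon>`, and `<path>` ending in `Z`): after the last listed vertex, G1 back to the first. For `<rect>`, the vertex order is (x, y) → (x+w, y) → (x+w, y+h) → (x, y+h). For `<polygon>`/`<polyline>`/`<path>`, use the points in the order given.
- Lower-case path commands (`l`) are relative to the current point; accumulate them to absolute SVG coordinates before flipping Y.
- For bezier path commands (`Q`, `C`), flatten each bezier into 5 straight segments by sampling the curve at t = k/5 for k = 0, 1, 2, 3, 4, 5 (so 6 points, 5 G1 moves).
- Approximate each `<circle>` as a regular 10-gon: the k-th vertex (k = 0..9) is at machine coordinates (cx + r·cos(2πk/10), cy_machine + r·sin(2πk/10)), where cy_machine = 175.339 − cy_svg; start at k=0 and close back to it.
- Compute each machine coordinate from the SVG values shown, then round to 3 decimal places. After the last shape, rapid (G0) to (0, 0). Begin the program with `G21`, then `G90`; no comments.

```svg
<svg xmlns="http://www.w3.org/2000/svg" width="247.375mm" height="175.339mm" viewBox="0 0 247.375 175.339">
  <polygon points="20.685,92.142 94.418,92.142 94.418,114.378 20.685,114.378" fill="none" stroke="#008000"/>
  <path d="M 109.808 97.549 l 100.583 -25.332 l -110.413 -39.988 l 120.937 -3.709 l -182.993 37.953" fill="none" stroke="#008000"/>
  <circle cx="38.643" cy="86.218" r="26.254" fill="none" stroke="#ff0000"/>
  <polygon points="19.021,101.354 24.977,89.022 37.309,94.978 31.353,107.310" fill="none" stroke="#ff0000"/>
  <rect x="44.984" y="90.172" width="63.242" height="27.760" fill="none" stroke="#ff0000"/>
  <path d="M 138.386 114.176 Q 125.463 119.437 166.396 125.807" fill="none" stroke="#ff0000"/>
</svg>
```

1 u = 1 mm; y_m = 175.339 − y.

[1] `<polygon>` rectangle, #008000→score S627 F1825: (20.685,83.197) → (94.418,83.197) → (94.418,60.961) → (20.685,60.961) → (20.685,83.197) (closed)

[2] `<path>` open polyline, #008000→score S627 F1825: (109.808,77.790) → (210.391,103.122) → (99.978,143.110) → (220.915,146.819) → (37.922,108.866)

[3] `<circle>` circle, #ff0000→engrave S214 F3342: (64.897,89.121) → (59.883,104.553) → (46.756,114.090) → (30.530,114.090) → (17.403,104.553) → (12.389,89.121) → (17.403,73.689) → (30.530,64.152) → (46.756,64.152) → (59.883,73.689) → (64.897,89.121) (closed)

[4] `<polygon>` regular polygon, #ff0000→engrave S214 F3342: (19.021,73.985) → (24.977,86.317) → (37.309,80.361) → (31.353,68.029) → (19.021,73.985) (closed)

[5] `<rect>` rectangle, #ff0000→engrave S214 F3342: (44.984,85.167) → (108.226,85.167) → (108.226,57.407) → (44.984,57.407) → (44.984,85.167) (closed)

[6] `<path>` quadratic bezier, #ff0000→engrave S214 F3342: (138.386,61.163) → (135.371,59.014) → (136.665,56.777) → (142.267,54.451) → (152.177,52.036) → (166.396,49.532)

G21
G90
G0 X20.685 Y83.197
M3 S627
G1 X94.418 Y83.197 F1825
G1 X94.418 Y60.961 F1825
G1 X20.685 Y60.961 F1825
G1 X20.685 Y83.197 F1825
M5
G0 X109.808 Y77.790
M3 S627
G1 X210.391 Y103.122 F1825
G1 X99.978 Y143.110 F1825
G1 X220.915 Y146.819 F1825
G1 X37.922 Y108.866 F1825
M5
G0 X64.897 Y89.121
M3 S214
G1 X59.883 Y104.553 F3342
G1 X46.756 Y114.090 F3342
G1 X30.530 Y114.090 F3342
G1 X17.403 Y104.553 F3342
G1 X12.389 Y89.121 F3342
G1 X17.403 Y73.689 F3342
G1 X30.530 Y64.152 F3342
G1 X46.756 Y64.152 F3342
G1 X59.883 Y73.689 F3342
G1 X64.897 Y89.121 F3342
M5
G0 X19.021 Y73.985
M3 S214
G1 X24.977 Y86.317 F3342
G1 X37.309 Y80.361 F3342
G1 X31.353 Y68.029 F3342
G1 X19.021 Y73.985 F3342
M5
G0 X44.984 Y85.167
M3 S214
G1 X108.226 Y85.167 F3342
G1 X108.226 Y57.407 F3342
G1 X44.984 Y57.407 F3342
G1 X44.984 Y85.167 F3342
M5
G0 X138.386 Y61.163
M3 S214
G1 X135.371 Y59.014 F3342
G1 X136.665 Y56.777 F3342
G1 X142.267 Y54.451 F3342
G1 X152.177 Y52.036 F3342
G1 X166.396 Y49.532 F3342
M5
G0 X0.000 Y0.000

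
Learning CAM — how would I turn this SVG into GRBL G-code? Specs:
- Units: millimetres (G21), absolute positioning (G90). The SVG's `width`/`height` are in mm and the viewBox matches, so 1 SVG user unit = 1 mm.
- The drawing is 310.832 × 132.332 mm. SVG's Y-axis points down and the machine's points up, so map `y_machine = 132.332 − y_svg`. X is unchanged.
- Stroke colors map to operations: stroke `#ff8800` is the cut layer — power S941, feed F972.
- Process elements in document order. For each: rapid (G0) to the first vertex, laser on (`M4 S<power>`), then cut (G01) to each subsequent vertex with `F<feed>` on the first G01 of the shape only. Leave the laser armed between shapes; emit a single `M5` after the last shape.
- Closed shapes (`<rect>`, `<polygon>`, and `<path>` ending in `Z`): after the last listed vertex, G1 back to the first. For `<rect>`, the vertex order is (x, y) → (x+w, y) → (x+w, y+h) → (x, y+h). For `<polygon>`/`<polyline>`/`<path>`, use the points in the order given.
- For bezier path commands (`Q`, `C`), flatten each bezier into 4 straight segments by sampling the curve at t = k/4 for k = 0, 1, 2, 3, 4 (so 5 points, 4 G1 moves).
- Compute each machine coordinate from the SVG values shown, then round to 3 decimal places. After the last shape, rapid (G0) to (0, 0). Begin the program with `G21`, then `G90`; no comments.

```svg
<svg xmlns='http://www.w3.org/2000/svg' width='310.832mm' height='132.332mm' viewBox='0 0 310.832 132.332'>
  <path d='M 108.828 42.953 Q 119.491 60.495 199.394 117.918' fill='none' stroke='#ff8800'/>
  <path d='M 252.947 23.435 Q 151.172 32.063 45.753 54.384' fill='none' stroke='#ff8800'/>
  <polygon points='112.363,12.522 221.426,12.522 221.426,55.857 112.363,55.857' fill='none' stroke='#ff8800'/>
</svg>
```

1 u = 1 mm; y_m = 132.332 − y.

[1] `<path>` quadratic bezier, #ff8800→cut S941 F972: (108.828,89.379) → (118.487,78.115) → (136.801,61.867) → (163.770,40.633) → (199.394,14.414)

[2] `<path>` quadratic bezier, #ff8800→cut S941 F972: (252.947,108.897) → (201.832,103.727) → (150.261,96.846) → (98.235,88.253) → (45.753,77.948)

[3] `<polygon>` rectangle, #ff8800→cut S941 F972: (112.363,119.810) → (221.426,119.810) → (221.426,76.475) → (112.363,76.475) → (112.363,119.810) (closed)

G21
G90
G0 X108.828 Y89.379
M4 S941
G01 X118.487 Y78.115 F972
G01 X136.801 Y61.867
G01 X163.770 Y40.633
G01 X199.394 Y14.414
G0 X252.947 Y108.897
M4 S941
G01 X201.832 Y103.727 F972
G01 X150.261 Y96.846
G01 X98.235 Y88.253
G01 X45.753 Y77.948
G0 X112.363 Y119.810
M4 S941
G01 X221.426 Y119.810 F972
G01 X221.426 Y76.475
G01 X112.363 Y76.475
G01 X112.363 Y119.810
M5
G0 X0.000 Y0.000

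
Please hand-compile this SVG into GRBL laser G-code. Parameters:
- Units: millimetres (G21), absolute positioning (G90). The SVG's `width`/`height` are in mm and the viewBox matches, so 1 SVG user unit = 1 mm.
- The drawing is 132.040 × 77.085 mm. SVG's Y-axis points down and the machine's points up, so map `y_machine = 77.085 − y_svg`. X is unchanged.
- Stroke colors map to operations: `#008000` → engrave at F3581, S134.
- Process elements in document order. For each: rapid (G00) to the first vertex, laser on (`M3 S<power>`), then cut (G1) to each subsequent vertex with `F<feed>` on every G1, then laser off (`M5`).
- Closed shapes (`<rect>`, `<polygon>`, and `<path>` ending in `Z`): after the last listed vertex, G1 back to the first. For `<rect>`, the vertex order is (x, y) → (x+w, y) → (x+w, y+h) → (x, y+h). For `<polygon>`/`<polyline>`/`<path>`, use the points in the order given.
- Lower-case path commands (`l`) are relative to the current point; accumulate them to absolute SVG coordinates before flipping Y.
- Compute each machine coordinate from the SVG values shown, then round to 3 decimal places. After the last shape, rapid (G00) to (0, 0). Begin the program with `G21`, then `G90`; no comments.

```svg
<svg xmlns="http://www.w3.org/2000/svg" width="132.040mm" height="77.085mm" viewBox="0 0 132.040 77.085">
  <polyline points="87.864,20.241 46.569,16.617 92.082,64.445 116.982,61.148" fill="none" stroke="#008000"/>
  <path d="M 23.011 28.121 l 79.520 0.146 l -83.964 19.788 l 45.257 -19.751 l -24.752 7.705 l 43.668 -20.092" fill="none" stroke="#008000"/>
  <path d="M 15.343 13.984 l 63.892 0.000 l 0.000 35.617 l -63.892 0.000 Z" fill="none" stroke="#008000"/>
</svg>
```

Since the viewBox matches the mm dimensions, user units are millimetres directly. The only transform is the Y-flip y_m = 77.085 − y_svg.

Shape 1 is a open polyline drawn with `<polyline>`. Its stroke #008000 means engrave at S134, F3581. After flipping Y the toolpath is (87.864,56.844) → (46.569,60.468) → (92.082,12.640) → (116.982,15.937).

Shape 2 is a open polyline drawn with `<path>`. Its stroke #008000 means engrave at S134, F3581. After flipping Y the toolpath is (23.011,48.964) → (102.531,48.818) → (18.567,29.030) → (63.824,48.781) → (39.072,41.076) → (82.740,61.168).

Shape 3 is a rectangle drawn with `<path>`. Its stroke #008000 means engrave at S134, F3581. After flipping Y the toolpath is (15.343,63.101) → (79.235,63.101) → (79.235,27.484) → (15.343,27.484) → (15.343,63.101), returning to the start.

G21
G90
G00 X87.864 Y56.844
M3 S134
G1 X46.569 Y60.468 F3581
G1 X92.082 Y12.640 F3581
G1 X116.982 Y15.937 F3581
M5
G00 X23.011 Y48.964
M3 S134
G1 X102.531 Y48.818 F3581
G1 X18.567 Y29.030 F3581
G1 X63.824 Y48.781 F3581
G1 X39.072 Y41.076 F3581
G1 X82.740 Y61.168 F3581
M5
G00 X15.343 Y63.101
M3 S134
G1 X79.235 Y63.101 F3581
G1 X79.235 Y27.484 F3581
G1 X15.343 Y27.484 F3581
G1 X15.343 Y63.101 F3581
M5
G00 X0.000 Y0.000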